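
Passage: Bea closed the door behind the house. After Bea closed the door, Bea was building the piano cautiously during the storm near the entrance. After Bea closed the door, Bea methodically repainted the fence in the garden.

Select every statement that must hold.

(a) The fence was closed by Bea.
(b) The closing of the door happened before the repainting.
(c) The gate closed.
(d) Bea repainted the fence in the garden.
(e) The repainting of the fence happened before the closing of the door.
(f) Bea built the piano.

(b), (d)

(a) Not entailed — Bea closed the door, not the fence; the fence belongs to the repainting event.
(b) Entailed — the narrative places the closing before the repainting.
(c) Not entailed — the door is what closed, not the gate.
(d) Entailed — this follows by dropping conjuncts from the repainting event's description.
(e) Not entailed — the narrative places the closing before the repainting, not after.
(f) Not entailed — 'was building' is progressive on an accomplishment; it does not entail the completed 'built'.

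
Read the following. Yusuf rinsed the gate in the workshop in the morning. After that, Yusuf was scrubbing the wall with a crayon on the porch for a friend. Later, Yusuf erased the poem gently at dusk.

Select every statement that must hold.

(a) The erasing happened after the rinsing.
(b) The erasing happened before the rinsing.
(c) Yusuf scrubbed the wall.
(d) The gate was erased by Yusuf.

(a), (c)

(a) Entailed — the narrative places the rinsing before the erasing.
(b) Not entailed — the narrative places the rinsing before the erasing, not after.
(c) Entailed — 'scrub' is an activity; 'was scrubbing' entails that some scrubbing happened, so 'scrubbed' holds.
(d) Not entailed — Yusuf erased the poem, not the gate; the gate belongs to the rinsing event.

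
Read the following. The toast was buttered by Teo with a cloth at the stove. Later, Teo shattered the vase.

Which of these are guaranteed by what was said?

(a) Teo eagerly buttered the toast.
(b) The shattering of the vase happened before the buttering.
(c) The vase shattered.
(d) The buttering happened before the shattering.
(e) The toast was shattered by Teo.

(c), (d)

(a) Not entailed — 'eagerly' adds information not in the original event.
(b) Not entailed — the narrative places the buttering before the shattering, not after.
(c) Entailed — 'Teo shattered the vase' is causative; it entails the inchoative 'the vase shattered'.
(d) Entailed — the narrative places the buttering before the shattering.
(e) Not entailed — Teo shattered the vase, not the toast; the toast belongs to the buttering event.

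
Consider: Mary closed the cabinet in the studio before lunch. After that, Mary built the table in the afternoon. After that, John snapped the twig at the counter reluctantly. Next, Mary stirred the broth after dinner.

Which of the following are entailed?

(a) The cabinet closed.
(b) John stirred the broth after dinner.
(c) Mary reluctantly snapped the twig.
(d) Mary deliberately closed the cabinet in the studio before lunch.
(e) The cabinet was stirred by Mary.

(a) Entailed — 'Mary closed the cabinet' is causative; it entails the inchoative 'the cabinet closed'.
(b) Not entailed — the passage has Mary stirring the broth, not John.
(c) Not entailed — the passage has John snapping the twig, not Mary.
(d) Not entailed — 'deliberately' adds information not in the original event.
(e) Not entailed — Mary stirred the broth, not the cabinet; the cabinet belongs to the closing event.

(a)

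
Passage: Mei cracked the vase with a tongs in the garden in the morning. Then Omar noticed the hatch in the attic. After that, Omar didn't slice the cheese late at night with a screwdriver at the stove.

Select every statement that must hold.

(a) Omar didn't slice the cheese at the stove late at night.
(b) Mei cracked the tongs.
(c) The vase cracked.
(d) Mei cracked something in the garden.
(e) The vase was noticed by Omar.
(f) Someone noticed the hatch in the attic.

(c), (d), (f)

(a) Not entailed — dropping 'with a screwdriver' under negation is not valid — the original leaves open that Omar sliced the cheese some other way.
(b) Not entailed — the tongs is the instrument, not what was cracked.
(c) Entailed — 'Mei cracked the vase' is causative; it entails the inchoative 'the vase cracked'.
(d) Entailed — every conjunct here is already in the original cracking event.
(e) Not entailed — Omar noticed the hatch, not the vase; the vase belongs to the cracking event.
(f) Entailed — the original entails any weakening of itself; this just generalizes the agent.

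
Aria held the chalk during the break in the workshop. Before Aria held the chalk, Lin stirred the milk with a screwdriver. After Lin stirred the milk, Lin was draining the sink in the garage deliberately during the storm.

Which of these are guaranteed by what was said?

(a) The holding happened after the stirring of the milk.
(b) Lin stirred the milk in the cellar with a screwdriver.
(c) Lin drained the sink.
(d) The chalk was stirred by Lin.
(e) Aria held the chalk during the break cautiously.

(a)

(a) Entailed — the narrative places the stirring before the holding.
(b) Not entailed — 'in the cellar' adds information not in the original event.
(c) Not entailed — 'was draining' is progressive on an accomplishment; it does not entail the completed 'drained'.
(d) Not entailed — Lin stirred the milk, not the chalk; the chalk belongs to the holding event.
(e) Not entailed — 'cautiously' adds information not in the original event.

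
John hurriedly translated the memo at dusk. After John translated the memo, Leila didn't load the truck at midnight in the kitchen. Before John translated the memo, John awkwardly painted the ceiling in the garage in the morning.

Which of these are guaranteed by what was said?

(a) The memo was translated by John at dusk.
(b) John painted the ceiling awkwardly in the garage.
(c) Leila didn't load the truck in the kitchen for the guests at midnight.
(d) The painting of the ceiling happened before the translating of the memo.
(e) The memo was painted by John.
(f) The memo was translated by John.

(a), (b), (c), (d), (f)

(a) Entailed — this follows by dropping conjuncts from the translating event's description.
(b) Entailed — this follows by dropping conjuncts from the painting event's description.
(c) Entailed — under negation, adding a further restriction is entailed: if no such loading event occurred, none occurred for the guests either.
(d) Entailed — the narrative places the painting before the translating.
(e) Not entailed — John painted the ceiling, not the memo; the memo belongs to the translating event.
(f) Entailed — every conjunct here is already in the original translating event.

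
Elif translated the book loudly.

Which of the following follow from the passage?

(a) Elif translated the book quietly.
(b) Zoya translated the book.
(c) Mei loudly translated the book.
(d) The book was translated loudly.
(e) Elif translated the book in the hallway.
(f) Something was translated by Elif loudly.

(d), (f)

(a) Not entailed — 'quietly' adds a manner not in (and inconsistent with) the original.
(b) Not entailed — the passage has Elif translating the book, not Zoya.
(c) Not entailed — the passage has Elif translating the book, not Mei.
(d) Entailed — generalizing the agent leaves a sub-description the original still satisfies.
(e) Not entailed — 'in the hallway' adds information not in the original event.
(f) Entailed — the original entails any weakening of itself; this just generalizes the patient.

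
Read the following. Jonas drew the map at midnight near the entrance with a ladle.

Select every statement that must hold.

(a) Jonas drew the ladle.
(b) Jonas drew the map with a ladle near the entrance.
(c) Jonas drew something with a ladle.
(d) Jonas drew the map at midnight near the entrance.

(b), (c), (d)

(a) Not entailed — the ladle is the instrument, not what was drawn.
(b) Entailed — dropping 'at midnight' leaves a sub-description the original still satisfies.
(c) Entailed — this follows by dropping conjuncts from the drawing event's description.
(d) Entailed — this follows by dropping conjuncts from the drawing event's description.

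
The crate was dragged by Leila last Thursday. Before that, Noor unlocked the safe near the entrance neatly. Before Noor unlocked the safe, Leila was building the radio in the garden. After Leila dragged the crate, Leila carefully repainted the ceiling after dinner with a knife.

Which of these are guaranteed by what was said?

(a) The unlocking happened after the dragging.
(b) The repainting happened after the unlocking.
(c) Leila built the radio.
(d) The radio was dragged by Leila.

(b)

(a) Not entailed — the narrative places the unlocking before the dragging, not after.
(b) Entailed — the narrative places the unlocking before the repainting.
(c) Not entailed — 'was building' is progressive on an accomplishment; it does not entail the completed 'built'.
(d) Not entailed — Leila dragged the crate, not the radio; the radio belongs to the building event.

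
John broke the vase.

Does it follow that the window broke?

no

Nothing is said about any window; only the vase is affected.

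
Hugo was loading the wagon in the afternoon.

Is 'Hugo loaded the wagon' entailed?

'was loading' is progressive; for an accomplishment like 'load the wagon', it doesn't entail completion.

no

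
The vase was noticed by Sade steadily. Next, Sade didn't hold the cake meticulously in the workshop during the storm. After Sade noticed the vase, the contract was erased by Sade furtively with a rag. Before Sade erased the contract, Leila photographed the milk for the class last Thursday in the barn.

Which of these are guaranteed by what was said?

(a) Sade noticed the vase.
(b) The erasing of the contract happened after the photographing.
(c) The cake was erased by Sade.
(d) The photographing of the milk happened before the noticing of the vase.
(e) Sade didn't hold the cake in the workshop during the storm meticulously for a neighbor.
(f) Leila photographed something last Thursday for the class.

(a), (b), (e), (f)

(a) Entailed — dropping 'steadily' leaves a sub-description the original still satisfies.
(b) Entailed — the narrative places the photographing before the erasing.
(c) Not entailed — Sade erased the contract, not the cake; the cake belongs to the holding event.
(d) Not entailed — the narrative doesn't order the photographing relative to the noticing.
(e) Entailed — under negation, adding a further restriction is entailed: if no such holding event occurred, none occurred for a neighbor either.
(f) Entailed — this follows by dropping conjuncts from the photographing event's description.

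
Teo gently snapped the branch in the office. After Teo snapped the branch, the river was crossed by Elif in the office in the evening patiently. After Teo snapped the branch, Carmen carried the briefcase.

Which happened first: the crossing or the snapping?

the snapping

The connectives place the snapping before the crossing.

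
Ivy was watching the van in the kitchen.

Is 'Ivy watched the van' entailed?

yes

'watch' is atelic; if Ivy was watching the van, then Ivy watched the van (for some time).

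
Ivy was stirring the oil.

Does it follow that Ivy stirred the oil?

'stir' is atelic; if Ivy was stirring the oil, then Ivy stirred the oil (for some time).

yes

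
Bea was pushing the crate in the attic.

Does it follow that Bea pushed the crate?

yes

'push' is atelic; if Bea was pushing the crate, then Bea pushed the crate (for some time).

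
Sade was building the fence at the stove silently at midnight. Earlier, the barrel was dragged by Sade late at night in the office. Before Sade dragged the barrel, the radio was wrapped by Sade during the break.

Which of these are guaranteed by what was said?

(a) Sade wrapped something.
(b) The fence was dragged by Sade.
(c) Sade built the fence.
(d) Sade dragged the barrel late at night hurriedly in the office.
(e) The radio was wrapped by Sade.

(a), (e)

(a) Entailed — dropping 'during the break' and generalizing the patient leaves a sub-description the original still satisfies.
(b) Not entailed — Sade dragged the barrel, not the fence; the fence belongs to the building event.
(c) Not entailed — 'was building' is progressive on an accomplishment; it does not entail the completed 'built'.
(d) Not entailed — 'hurriedly' adds information not in the original event.
(e) Entailed — every conjunct here is already in the original wrapping event.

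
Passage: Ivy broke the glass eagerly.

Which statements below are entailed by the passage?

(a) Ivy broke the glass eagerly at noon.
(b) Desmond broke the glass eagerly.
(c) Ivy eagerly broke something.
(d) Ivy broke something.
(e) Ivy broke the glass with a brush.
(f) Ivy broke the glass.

(a) Not entailed — 'at noon' adds information not in the original event.
(b) Not entailed — the passage has Ivy breaking the glass, not Desmond.
(c) Entailed — the original entails any weakening of itself; this just generalizes the patient.
(d) Entailed — this follows by dropping conjuncts from the breaking event's description.
(e) Not entailed — 'with a brush' adds information not in the original event.
(f) Entailed — the original entails any weakening of itself; this just drops 'eagerly'.

(c), (d), (f)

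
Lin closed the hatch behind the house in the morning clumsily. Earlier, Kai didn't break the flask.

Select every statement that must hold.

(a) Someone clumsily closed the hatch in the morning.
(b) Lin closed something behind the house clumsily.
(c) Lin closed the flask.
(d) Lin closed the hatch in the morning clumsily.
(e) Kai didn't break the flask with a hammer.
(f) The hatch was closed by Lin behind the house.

(a), (b), (d), (e), (f)

(a) Entailed — dropping 'behind the house' and generalizing the agent leaves a sub-description the original still satisfies.
(b) Entailed — the original entails any weakening of itself; this just drops 'in the morning' and generalizes the patient.
(c) Not entailed — Lin closed the hatch, not the flask; the flask belongs to the breaking event.
(d) Entailed — the original entails any weakening of itself; this just drops 'behind the house'.
(e) Entailed — under negation, adding a further restriction is entailed: if no such breaking event occurred, none occurred with a hammer either.
(f) Entailed — dropping 'in the morning', 'clumsily' leaves a sub-description the original still satisfies.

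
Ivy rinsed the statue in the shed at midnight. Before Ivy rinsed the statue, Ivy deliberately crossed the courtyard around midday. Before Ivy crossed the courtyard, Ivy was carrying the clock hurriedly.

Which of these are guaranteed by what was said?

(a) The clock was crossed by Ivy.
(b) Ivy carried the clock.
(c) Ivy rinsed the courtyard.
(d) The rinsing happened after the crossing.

(b), (d)

(a) Not entailed — Ivy crossed the courtyard, not the clock; the clock belongs to the carrying event.
(b) Entailed — 'carry' is an activity; 'was carrying' entails that some carrying happened, so 'carried' holds.
(c) Not entailed — Ivy rinsed the statue, not the courtyard; the courtyard belongs to the crossing event.
(d) Entailed — the narrative places the crossing before the rinsing.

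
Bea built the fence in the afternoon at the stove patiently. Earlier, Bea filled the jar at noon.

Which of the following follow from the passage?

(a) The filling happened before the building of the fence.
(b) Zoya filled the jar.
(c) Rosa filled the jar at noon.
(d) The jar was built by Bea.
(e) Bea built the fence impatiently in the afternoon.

(a) Entailed — the narrative places the filling before the building.
(b) Not entailed — the passage has Bea filling the jar, not Zoya.
(c) Not entailed — the passage has Bea filling the jar, not Rosa.
(d) Not entailed — Bea built the fence, not the jar; the jar belongs to the filling event.
(e) Not entailed — 'impatiently' adds a manner not in (and inconsistent with) the original.

(a)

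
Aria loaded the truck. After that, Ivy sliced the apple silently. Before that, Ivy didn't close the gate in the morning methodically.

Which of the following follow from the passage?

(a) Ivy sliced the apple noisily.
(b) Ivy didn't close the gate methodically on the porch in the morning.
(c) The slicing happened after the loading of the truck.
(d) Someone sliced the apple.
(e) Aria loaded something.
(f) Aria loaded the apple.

(b), (c), (d), (e)

(a) Not entailed — 'noisily' adds a manner not in (and inconsistent with) the original.
(b) Entailed — under negation, adding a further restriction is entailed: if no such closing event occurred, none occurred on the porch either.
(c) Entailed — the narrative places the loading before the slicing.
(d) Entailed — this follows by dropping conjuncts from the slicing event's description.
(e) Entailed — this follows by dropping conjuncts from the loading event's description.
(f) Not entailed — Aria loaded the truck, not the apple; the apple belongs to the slicing event.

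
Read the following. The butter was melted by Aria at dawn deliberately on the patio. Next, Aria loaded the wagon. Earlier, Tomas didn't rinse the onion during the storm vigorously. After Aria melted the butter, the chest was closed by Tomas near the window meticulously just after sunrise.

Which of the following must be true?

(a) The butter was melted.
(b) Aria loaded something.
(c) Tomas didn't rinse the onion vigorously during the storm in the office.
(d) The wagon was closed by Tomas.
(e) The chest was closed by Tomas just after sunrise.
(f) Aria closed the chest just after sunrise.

(a), (b), (c), (e)

(a) Entailed — this follows by dropping conjuncts from the melting event's description.
(b) Entailed — generalizing the patient leaves a sub-description the original still satisfies.
(c) Entailed — under negation, adding a further restriction is entailed: if no such rinsing event occurred, none occurred in the office either.
(d) Not entailed — Tomas closed the chest, not the wagon; the wagon belongs to the loading event.
(e) Entailed — every conjunct here is already in the original closing event.
(f) Not entailed — the passage has Tomas closing the chest, not Aria.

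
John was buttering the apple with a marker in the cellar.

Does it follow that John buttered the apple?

'was buttering' is progressive; for an accomplishment like 'butter the apple', it doesn't entail completion.

no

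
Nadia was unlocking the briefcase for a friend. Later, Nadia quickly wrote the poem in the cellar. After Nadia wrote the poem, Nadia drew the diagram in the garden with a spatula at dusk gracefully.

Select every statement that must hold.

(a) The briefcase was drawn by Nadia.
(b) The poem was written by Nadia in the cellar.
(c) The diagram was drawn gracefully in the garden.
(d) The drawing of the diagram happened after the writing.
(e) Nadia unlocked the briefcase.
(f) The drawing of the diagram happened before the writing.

(a) Not entailed — Nadia drew the diagram, not the briefcase; the briefcase belongs to the unlocking event.
(b) Entailed — dropping 'quickly' leaves a sub-description the original still satisfies.
(c) Entailed — the original entails any weakening of itself; this just drops 'at dusk', 'with a spatula' and generalizes the agent.
(d) Entailed — the narrative places the writing before the drawing.
(e) Not entailed — 'was unlocking' is progressive on an accomplishment; it does not entail the completed 'unlocked'.
(f) Not entailed — the narrative places the writing before the drawing, not after.

(b), (c), (d)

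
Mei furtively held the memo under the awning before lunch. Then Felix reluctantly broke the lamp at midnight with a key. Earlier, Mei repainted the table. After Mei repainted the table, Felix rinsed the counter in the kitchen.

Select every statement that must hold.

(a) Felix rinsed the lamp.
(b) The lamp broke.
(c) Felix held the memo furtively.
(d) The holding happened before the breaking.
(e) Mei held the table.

(a) Not entailed — Felix rinsed the counter, not the lamp; the lamp belongs to the breaking event.
(b) Entailed — 'Felix broke the lamp' is causative; it entails the inchoative 'the lamp broke'.
(c) Not entailed — the passage has Mei holding the memo, not Felix.
(d) Entailed — the narrative places the holding before the breaking.
(e) Not entailed — Mei held the memo, not the table; the table belongs to the repainting event.

(b), (d)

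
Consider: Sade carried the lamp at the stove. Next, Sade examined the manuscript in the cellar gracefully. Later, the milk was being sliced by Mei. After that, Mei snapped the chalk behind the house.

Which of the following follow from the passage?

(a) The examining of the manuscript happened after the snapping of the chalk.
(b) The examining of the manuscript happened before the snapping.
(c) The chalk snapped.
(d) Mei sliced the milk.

(b), (c)

(a) Not entailed — the narrative places the examining before the snapping, not after.
(b) Entailed — the narrative places the examining before the snapping.
(c) Entailed — 'Mei snapped the chalk' is causative; it entails the inchoative 'the chalk snapped'.
(d) Not entailed — 'was slicing' is progressive on an accomplishment; it does not entail the completed 'sliced'.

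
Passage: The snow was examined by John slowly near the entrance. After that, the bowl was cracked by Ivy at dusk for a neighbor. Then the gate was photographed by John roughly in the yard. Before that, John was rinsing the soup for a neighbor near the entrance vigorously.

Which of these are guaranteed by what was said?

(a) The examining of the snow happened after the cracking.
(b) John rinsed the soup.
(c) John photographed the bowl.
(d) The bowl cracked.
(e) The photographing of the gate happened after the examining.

(b), (d), (e)

(a) Not entailed — the narrative places the examining before the cracking, not after.
(b) Entailed — 'rinse' is an activity; 'was rinsing' entails that some rinsing happened, so 'rinsed' holds.
(c) Not entailed — John photographed the gate, not the bowl; the bowl belongs to the cracking event.
(d) Entailed — 'Ivy cracked the bowl' is causative; it entails the inchoative 'the bowl cracked'.
(e) Entailed — the narrative places the examining before the photographing.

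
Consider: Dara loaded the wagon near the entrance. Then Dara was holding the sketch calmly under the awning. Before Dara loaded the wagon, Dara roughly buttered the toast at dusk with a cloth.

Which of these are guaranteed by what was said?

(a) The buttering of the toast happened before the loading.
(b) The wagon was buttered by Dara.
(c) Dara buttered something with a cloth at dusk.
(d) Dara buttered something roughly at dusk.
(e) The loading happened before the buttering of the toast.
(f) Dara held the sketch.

(a), (c), (d), (f)

(a) Entailed — the narrative places the buttering before the loading.
(b) Not entailed — Dara buttered the toast, not the wagon; the wagon belongs to the loading event.
(c) Entailed — dropping 'roughly' and generalizing the patient leaves a sub-description the original still satisfies.
(d) Entailed — this follows by dropping conjuncts from the buttering event's description.
(e) Not entailed — the narrative places the buttering before the loading, not after.
(f) Entailed — 'hold' is an activity; 'was holding' entails that some holding happened, so 'held' holds.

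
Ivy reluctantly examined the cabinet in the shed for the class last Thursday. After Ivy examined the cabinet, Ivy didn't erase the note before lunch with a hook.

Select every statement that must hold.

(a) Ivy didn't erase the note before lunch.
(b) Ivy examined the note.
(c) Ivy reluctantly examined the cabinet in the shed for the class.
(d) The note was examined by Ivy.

(a) Not entailed — dropping 'with a hook' under negation is not valid — the original leaves open that Ivy erased the note some other way.
(b) Not entailed — Ivy examined the cabinet, not the note; the note belongs to the erasing event.
(c) Entailed — the original entails any weakening of itself; this just drops 'last Thursday'.
(d) Not entailed — Ivy examined the cabinet, not the note; the note belongs to the erasing event.

(c)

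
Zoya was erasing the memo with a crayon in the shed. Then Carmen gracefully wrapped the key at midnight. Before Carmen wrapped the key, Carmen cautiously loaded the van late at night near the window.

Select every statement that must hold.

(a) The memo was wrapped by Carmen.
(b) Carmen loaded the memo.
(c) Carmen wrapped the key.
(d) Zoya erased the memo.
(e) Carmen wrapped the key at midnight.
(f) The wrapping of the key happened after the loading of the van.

(a) Not entailed — Carmen wrapped the key, not the memo; the memo belongs to the erasing event.
(b) Not entailed — Carmen loaded the van, not the memo; the memo belongs to the erasing event.
(c) Entailed — the original entails any weakening of itself; this just drops 'gracefully', 'at midnight'.
(d) Not entailed — 'was erasing' is progressive on an accomplishment; it does not entail the completed 'erased'.
(e) Entailed — every conjunct here is already in the original wrapping event.
(f) Entailed — the narrative places the loading before the wrapping.

(c), (e), (f)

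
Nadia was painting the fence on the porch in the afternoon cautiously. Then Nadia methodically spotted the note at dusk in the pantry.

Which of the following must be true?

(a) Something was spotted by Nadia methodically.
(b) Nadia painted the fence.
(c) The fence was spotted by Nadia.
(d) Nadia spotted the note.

(a) Entailed — every conjunct here is already in the original spotting event.
(b) Not entailed — 'was painting' is progressive on an accomplishment; it does not entail the completed 'painted'.
(c) Not entailed — Nadia spotted the note, not the fence; the fence belongs to the painting event.
(d) Entailed — this follows by dropping conjuncts from the spotting event's description.

(a), (d)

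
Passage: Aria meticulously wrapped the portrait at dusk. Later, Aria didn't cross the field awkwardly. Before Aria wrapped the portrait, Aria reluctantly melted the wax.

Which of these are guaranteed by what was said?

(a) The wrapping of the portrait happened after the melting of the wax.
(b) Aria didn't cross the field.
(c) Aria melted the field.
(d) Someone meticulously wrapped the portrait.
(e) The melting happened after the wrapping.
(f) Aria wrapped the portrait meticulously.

(a), (d), (f)

(a) Entailed — the narrative places the melting before the wrapping.
(b) Not entailed — dropping 'awkwardly' under negation is not valid — the original leaves open that Aria crossed the field some other way.
(c) Not entailed — Aria melted the wax, not the field; the field belongs to the crossing event.
(d) Entailed — the original entails any weakening of itself; this just drops 'at dusk' and generalizes the agent.
(e) Not entailed — the narrative places the melting before the wrapping, not after.
(f) Entailed — this follows by dropping conjuncts from the wrapping event's description.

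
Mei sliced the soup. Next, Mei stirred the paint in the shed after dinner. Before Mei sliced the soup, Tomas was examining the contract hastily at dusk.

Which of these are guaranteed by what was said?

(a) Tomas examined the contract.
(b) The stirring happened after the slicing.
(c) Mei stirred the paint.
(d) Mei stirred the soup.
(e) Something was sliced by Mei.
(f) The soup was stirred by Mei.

(a), (b), (c), (e)

(a) Entailed — 'examine' is an activity; 'was examining' entails that some examining happened, so 'examined' holds.
(b) Entailed — the narrative places the slicing before the stirring.
(c) Entailed — every conjunct here is already in the original stirring event.
(d) Not entailed — Mei stirred the paint, not the soup; the soup belongs to the slicing event.
(e) Entailed — this follows by dropping conjuncts from the slicing event's description.
(f) Not entailed — Mei stirred the paint, not the soup; the soup belongs to the slicing event.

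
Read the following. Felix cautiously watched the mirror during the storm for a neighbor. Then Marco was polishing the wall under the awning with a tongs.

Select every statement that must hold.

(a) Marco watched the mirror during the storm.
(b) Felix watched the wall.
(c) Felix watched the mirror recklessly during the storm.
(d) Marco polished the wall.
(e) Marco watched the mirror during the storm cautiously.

(a) Not entailed — the passage has Felix watching the mirror, not Marco.
(b) Not entailed — Felix watched the mirror, not the wall; the wall belongs to the polishing event.
(c) Not entailed — 'recklessly' adds a manner not in (and inconsistent with) the original.
(d) Entailed — 'polish' is an activity; 'was polishing' entails that some polishing happened, so 'polished' holds.
(e) Not entailed — the passage has Felix watching the mirror, not Marco.

(d)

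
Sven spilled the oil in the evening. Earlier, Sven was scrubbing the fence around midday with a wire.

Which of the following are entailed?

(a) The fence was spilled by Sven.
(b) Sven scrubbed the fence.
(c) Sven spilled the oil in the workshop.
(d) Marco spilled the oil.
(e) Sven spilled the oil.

(a) Not entailed — Sven spilled the oil, not the fence; the fence belongs to the scrubbing event.
(b) Entailed — 'scrub' is an activity; 'was scrubbing' entails that some scrubbing happened, so 'scrubbed' holds.
(c) Not entailed — 'in the workshop' adds information not in the original event.
(d) Not entailed — the passage has Sven spilling the oil, not Marco.
(e) Entailed — every conjunct here is already in the original spilling event.

(b), (e)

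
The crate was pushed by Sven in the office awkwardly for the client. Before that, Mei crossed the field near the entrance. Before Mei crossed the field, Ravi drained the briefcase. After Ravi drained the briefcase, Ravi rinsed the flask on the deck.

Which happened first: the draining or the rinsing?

the draining

The connectives place the draining before the rinsing.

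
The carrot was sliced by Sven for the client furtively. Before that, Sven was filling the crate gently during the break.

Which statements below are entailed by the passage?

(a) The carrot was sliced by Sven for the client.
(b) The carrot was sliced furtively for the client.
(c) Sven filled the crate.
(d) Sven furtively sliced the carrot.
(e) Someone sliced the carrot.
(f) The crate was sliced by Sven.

(a), (b), (d), (e)

(a) Entailed — the original entails any weakening of itself; this just drops 'furtively'.
(b) Entailed — this follows by dropping conjuncts from the slicing event's description.
(c) Not entailed — 'was filling' is progressive on an accomplishment; it does not entail the completed 'filled'.
(d) Entailed — dropping 'for the client' leaves a sub-description the original still satisfies.
(e) Entailed — the original entails any weakening of itself; this just drops 'for the client', 'furtively' and generalizes the agent.
(f) Not entailed — Sven sliced the carrot, not the crate; the crate belongs to the filling event.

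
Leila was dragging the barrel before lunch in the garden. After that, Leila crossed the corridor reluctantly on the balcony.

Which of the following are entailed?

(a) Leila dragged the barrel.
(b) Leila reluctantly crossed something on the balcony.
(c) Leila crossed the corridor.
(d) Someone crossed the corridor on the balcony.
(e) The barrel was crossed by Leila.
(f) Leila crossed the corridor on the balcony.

(a), (b), (c), (d), (f)

(a) Entailed — 'drag' is an activity; 'was dragging' entails that some dragging happened, so 'dragged' holds.
(b) Entailed — the original entails any weakening of itself; this just generalizes the patient.
(c) Entailed — this follows by dropping conjuncts from the crossing event's description.
(d) Entailed — the original entails any weakening of itself; this just drops 'reluctantly' and generalizes the agent.
(e) Not entailed — Leila crossed the corridor, not the barrel; the barrel belongs to the dragging event.
(f) Entailed — the original entails any weakening of itself; this just drops 'reluctantly'.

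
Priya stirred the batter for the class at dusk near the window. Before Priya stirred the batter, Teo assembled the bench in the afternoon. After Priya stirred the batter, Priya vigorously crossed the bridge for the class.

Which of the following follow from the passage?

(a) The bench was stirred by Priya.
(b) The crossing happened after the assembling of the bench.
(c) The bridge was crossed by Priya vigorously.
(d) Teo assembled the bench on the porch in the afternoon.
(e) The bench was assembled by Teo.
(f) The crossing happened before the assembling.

(b), (c), (e)

(a) Not entailed — Priya stirred the batter, not the bench; the bench belongs to the assembling event.
(b) Entailed — the narrative places the assembling before the crossing.
(c) Entailed — dropping 'for the class' leaves a sub-description the original still satisfies.
(d) Not entailed — 'on the porch' adds information not in the original event.
(e) Entailed — dropping 'in the afternoon' leaves a sub-description the original still satisfies.
(f) Not entailed — the narrative places the assembling before the crossing, not after.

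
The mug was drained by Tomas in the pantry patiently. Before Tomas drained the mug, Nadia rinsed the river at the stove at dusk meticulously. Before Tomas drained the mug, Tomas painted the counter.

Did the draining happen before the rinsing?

no

The narrative orders the rinsing before the draining.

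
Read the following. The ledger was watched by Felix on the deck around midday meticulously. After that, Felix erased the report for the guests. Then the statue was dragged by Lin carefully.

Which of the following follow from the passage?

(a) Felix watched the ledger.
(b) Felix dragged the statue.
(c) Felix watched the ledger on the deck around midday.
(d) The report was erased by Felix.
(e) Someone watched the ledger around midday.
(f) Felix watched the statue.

(a), (c), (d), (e)

(a) Entailed — the original entails any weakening of itself; this just drops 'meticulously', 'around midday', 'on the deck'.
(b) Not entailed — the passage has Lin dragging the statue, not Felix.
(c) Entailed — dropping 'meticulously' leaves a sub-description the original still satisfies.
(d) Entailed — every conjunct here is already in the original erasing event.
(e) Entailed — this follows by dropping conjuncts from the watching event's description.
(f) Not entailed — Felix watched the ledger, not the statue; the statue belongs to the dragging event.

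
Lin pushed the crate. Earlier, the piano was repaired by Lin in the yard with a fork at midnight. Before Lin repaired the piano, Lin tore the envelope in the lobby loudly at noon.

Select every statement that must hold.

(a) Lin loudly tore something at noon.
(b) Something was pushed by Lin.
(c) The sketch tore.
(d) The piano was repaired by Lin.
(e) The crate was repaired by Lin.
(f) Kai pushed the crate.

(a) Entailed — every conjunct here is already in the original tearing event.
(b) Entailed — every conjunct here is already in the original pushing event.
(c) Not entailed — the envelope is what tore, not the sketch.
(d) Entailed — dropping 'at midnight', 'in the yard', 'with a fork' leaves a sub-description the original still satisfies.
(e) Not entailed — Lin repaired the piano, not the crate; the crate belongs to the pushing event.
(f) Not entailed — the passage has Lin pushing the crate, not Kai.

(a), (b), (d)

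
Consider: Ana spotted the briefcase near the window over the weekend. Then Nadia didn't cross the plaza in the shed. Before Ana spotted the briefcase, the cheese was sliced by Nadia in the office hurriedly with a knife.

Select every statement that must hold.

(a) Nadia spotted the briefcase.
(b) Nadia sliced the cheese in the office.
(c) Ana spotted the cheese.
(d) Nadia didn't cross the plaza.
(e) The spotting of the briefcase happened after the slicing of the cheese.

(b), (e)

(a) Not entailed — the passage has Ana spotting the briefcase, not Nadia.
(b) Entailed — the original entails any weakening of itself; this just drops 'hurriedly', 'with a knife'.
(c) Not entailed — Ana spotted the briefcase, not the cheese; the cheese belongs to the slicing event.
(d) Not entailed — dropping 'in the shed' under negation is not valid — the original leaves open that Nadia crossed the plaza some other way.
(e) Entailed — the narrative places the slicing before the spotting.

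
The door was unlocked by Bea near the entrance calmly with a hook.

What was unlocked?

'the door' marks the patient of the unlocking event.

the door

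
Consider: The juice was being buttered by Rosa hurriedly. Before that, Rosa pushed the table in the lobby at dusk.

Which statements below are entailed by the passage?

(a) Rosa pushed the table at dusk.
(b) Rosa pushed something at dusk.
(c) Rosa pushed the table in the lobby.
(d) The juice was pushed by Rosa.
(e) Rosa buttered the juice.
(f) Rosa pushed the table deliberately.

(a), (b), (c)

(a) Entailed — this follows by dropping conjuncts from the pushing event's description.
(b) Entailed — the original entails any weakening of itself; this just drops 'in the lobby' and generalizes the patient.
(c) Entailed — every conjunct here is already in the original pushing event.
(d) Not entailed — Rosa pushed the table, not the juice; the juice belongs to the buttering event.
(e) Not entailed — 'was buttering' is progressive on an accomplishment; it does not entail the completed 'buttered'.
(f) Not entailed — 'deliberately' adds information not in the original event.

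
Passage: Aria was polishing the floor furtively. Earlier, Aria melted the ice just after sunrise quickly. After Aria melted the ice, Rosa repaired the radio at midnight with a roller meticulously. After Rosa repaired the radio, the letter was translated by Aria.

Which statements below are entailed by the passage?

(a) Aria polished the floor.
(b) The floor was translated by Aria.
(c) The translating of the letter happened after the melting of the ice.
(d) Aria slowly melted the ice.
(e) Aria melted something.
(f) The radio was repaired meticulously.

(a), (c), (e), (f)

(a) Entailed — 'polish' is an activity; 'was polishing' entails that some polishing happened, so 'polished' holds.
(b) Not entailed — Aria translated the letter, not the floor; the floor belongs to the polishing event.
(c) Entailed — the narrative places the melting before the translating.
(d) Not entailed — 'slowly' adds a manner not in (and inconsistent with) the original.
(e) Entailed — dropping 'just after sunrise', 'quickly' and generalizing the patient leaves a sub-description the original still satisfies.
(f) Entailed — dropping 'at midnight', 'with a roller' and generalizing the agent leaves a sub-description the original still satisfies.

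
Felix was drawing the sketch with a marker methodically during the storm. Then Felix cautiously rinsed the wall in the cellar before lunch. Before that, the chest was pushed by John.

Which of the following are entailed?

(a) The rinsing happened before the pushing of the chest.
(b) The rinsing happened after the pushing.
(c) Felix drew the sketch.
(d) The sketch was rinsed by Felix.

(a) Not entailed — the narrative places the pushing before the rinsing, not after.
(b) Entailed — the narrative places the pushing before the rinsing.
(c) Not entailed — 'was drawing' is progressive on an accomplishment; it does not entail the completed 'drew'.
(d) Not entailed — Felix rinsed the wall, not the sketch; the sketch belongs to the drawing event.

(b)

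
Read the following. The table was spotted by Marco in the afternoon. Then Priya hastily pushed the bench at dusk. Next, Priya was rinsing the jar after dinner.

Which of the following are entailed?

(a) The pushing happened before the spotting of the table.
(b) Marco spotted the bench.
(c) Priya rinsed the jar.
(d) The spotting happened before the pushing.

(c), (d)

(a) Not entailed — the narrative places the spotting before the pushing, not after.
(b) Not entailed — Marco spotted the table, not the bench; the bench belongs to the pushing event.
(c) Entailed — 'rinse' is an activity; 'was rinsing' entails that some rinsing happened, so 'rinsed' holds.
(d) Entailed — the narrative places the spotting before the pushing.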